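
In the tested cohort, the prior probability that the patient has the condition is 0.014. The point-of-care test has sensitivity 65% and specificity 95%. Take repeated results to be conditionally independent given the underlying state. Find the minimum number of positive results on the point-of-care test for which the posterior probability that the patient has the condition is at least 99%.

Prior odds: 0.014 ÷ 0.986 = 7/493.
False-positive rate = 1 − 0.95 = 0.05; likelihood ratio of a positive = 0.65/0.05 = 13.
Target odds: 0.99 ÷ 0.01 = 99.
Need (7/493) × 13ⁿ ≥ 99, i.e. 13ⁿ ≥ 48807/7.
13³ = 2197 falls short of 48807/7 but 13⁴ = 28561 reaches it, so n = 4.

4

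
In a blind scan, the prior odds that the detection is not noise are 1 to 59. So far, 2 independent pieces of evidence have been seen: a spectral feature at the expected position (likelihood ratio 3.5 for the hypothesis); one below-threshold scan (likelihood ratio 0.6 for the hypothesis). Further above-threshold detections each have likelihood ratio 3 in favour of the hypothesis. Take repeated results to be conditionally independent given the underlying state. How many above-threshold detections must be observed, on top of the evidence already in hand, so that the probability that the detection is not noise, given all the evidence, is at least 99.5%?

8

Prior odds = 1/59.
Combined Bayes factor of the evidence already in hand = 3.5 × 0.6 = 2.1.
Odds after that evidence = (1/59) × 2.1 = 21/590.
Target odds = 0.995/0.005 = 199.
Need 3ⁿ ≥ 199 ÷ (21/590) = 117410/21.
3⁷ = 2187 falls short of 117410/21 but 3⁸ = 6561 reaches it, so n = 8.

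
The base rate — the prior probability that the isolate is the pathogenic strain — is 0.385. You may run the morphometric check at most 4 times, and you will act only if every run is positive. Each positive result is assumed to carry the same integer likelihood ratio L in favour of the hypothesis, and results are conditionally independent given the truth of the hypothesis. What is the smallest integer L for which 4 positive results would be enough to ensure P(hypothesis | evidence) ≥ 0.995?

5

Prior odds = 0.385/0.615 = 77/123.
Target odds = 0.995/0.005 = 199.
Need L⁴ ≥ 199 ÷ (77/123) = 24477/77.
4⁴ = 256 < 24477/77 ≤ 625 = 5⁴, so L = 5.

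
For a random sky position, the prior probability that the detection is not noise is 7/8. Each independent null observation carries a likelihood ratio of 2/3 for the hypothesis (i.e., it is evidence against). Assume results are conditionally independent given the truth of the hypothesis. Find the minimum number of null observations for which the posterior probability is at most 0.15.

Prior odds = 0.875/0.125 = 7.
Likelihood ratio per null observation = 2/3.
Target odds: 0.15 ÷ 0.85 = 3/17.
Need 7 × (2/3)ⁿ ≤ 3/17, i.e. (2/3)ⁿ ≤ 3/119.
(2/3)⁹ = 512/19683 is still above 3/119 but (2/3)¹⁰ = 1024/59049 is at or below it, so n = 10.

10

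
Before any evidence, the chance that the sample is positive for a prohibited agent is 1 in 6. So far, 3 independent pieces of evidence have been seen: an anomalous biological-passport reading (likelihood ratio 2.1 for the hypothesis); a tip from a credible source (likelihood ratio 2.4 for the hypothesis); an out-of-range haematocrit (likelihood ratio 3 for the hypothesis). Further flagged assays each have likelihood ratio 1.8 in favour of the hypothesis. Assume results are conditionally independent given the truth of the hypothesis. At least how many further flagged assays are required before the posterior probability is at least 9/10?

2

Prior odds = (1/6)/(5/6) = 0.2.
Combined Bayes factor of the evidence already in hand = 2.1 × 2.4 × 3 = 15.12.
Odds after that evidence = 0.2 × 15.12 = 3.024.
Target odds = 0.9/0.1 = 9.
Need 1.8ⁿ ≥ 9 ÷ 3.024 = 125/42.
1.8¹ = 1.8 falls short of 125/42 but 1.8² = 3.24 reaches it, so n = 2.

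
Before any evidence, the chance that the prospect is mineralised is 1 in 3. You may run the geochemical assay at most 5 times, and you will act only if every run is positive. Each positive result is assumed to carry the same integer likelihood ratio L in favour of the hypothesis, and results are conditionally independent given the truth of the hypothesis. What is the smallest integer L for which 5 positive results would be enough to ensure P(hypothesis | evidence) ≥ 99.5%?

4

Prior odds = (1/3)/(2/3) = 0.5.
Target odds = 0.995/0.005 = 199.
Need L⁵ ≥ 199 ÷ 0.5 = 398.
3⁵ = 243 < 398 ≤ 1024 = 4⁵, so L = 4.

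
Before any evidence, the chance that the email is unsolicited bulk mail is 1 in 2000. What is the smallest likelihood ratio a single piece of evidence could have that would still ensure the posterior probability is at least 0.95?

Prior odds = 0.0005/0.9995 = 1/1999.
Target odds = 0.95/0.05 = 19.
Required Bayes factor = 19 ÷ (1/1999) = 37981.

37981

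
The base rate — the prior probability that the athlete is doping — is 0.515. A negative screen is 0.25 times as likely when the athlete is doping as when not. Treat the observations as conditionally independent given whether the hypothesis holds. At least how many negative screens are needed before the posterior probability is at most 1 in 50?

3

Prior odds: 0.515 ÷ 0.485 = 103/97.
Likelihood ratio per negative screen = 0.25.
Target odds: 0.02 ÷ 0.98 = 1/49.
Require 0.25ⁿ ≤ 1/49 ÷ (103/97) = 97/5047.
0.25² = 0.0625 is still above 97/5047 but 0.25³ = 0.015625 is at or below it, so n = 3.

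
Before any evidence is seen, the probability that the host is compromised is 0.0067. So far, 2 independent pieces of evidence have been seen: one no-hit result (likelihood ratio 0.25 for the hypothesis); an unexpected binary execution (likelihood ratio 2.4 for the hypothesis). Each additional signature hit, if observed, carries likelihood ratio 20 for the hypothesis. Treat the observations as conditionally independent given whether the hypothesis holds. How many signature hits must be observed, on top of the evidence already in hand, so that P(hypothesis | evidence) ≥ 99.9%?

Prior odds = 0.0067/0.9933 = 67/9933.
Combined Bayes factor of the evidence already in hand = 0.25 × 2.4 = 0.6.
Odds after that evidence = (67/9933) × 0.6 = 67/16555.
Target odds = 0.999/0.001 = 999.
Need 20ⁿ ≥ 999 ÷ (67/16555) = 16538445/67.
20⁴ = 160000 falls short of 16538445/67 but 20⁵ = 3200000 reaches it, so n = 5.

5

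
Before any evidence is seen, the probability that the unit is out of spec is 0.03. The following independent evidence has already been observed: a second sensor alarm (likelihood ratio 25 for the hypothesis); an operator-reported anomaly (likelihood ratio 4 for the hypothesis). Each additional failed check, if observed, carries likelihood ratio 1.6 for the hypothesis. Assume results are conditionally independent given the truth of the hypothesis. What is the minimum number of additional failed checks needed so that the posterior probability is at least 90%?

3

Prior odds = 0.03/0.97 = 3/97.
Combined Bayes factor of the evidence already in hand = 25 × 4 = 100.
Odds after that evidence = (3/97) × 100 = 300/97.
Target odds = 0.9/0.1 = 9.
Need 1.6ⁿ ≥ 9 ÷ (300/97) = 2.91.
1.6² = 2.56 falls short of 2.91 but 1.6³ = 4.096 reaches it, so n = 3.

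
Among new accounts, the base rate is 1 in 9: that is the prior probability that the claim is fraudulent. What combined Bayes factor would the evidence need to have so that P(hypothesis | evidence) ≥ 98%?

Prior odds = (1/9)/(8/9) = 0.125.
Target odds = 0.98/0.02 = 49.
Required Bayes factor = 49 ÷ 0.125 = 392.

392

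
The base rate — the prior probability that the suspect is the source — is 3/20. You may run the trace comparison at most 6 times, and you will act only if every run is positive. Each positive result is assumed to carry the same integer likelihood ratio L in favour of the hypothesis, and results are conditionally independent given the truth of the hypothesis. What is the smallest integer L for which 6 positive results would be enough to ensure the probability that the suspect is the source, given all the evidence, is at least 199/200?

Prior odds = 0.15/0.85 = 3/17.
Target odds = 0.995/0.005 = 199.
Need L⁶ ≥ 199 ÷ (3/17) = 3383/3.
3⁶ = 729 < 3383/3 ≤ 4096 = 4⁶, so L = 4.

4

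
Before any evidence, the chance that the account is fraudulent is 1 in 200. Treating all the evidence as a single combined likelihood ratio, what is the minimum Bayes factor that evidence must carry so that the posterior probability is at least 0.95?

Prior odds = 0.005/0.995 = 1/199.
Target odds = 0.95/0.05 = 19.
Required Bayes factor = 19 ÷ (1/199) = 3781.

3781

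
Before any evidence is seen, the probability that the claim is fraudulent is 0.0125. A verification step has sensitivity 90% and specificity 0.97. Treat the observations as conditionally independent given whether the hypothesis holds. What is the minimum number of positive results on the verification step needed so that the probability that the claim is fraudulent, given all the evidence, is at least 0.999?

4

Prior odds = 0.0125/0.9875 = 1/79.
False-positive rate = 1 − 0.97 = 0.03; likelihood ratio of a positive = 0.9/0.03 = 30.
Target posterior odds = 0.999/0.001 = 999.
Require 30ⁿ ≥ 999 ÷ (1/79) = 78921.
30³ = 27000 falls short of 78921 but 30⁴ = 810000 reaches it, so n = 4.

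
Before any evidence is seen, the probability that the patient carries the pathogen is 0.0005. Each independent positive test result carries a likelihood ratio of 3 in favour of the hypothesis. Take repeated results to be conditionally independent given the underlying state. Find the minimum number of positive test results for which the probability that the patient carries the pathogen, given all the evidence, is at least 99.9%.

14

Prior odds: 0.0005 ÷ 0.9995 = 1/1999.
Likelihood ratio per positive test result = 3.
Target odds: 0.999 ÷ 0.001 = 999.
Need (1/1999) × 3ⁿ ≥ 999, i.e. 3ⁿ ≥ 1997001.
3¹³ = 1594323 falls short of 1997001 but 3¹⁴ = 4782969 reaches it, so n = 14.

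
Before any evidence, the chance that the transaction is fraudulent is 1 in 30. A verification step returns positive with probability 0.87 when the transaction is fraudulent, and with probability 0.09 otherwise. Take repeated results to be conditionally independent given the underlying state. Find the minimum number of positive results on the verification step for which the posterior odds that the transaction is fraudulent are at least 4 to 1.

Prior odds: (1/30) ÷ (29/30) = 1/29.
Likelihood ratio of a positive result = 0.87/0.09 = 29/3.
Target odds = 4.
Need (1/29) × (29/3)ⁿ ≥ 4, i.e. (29/3)ⁿ ≥ 116.
(29/3)² = 841/9 falls short of 116 but (29/3)³ = 24389/27 reaches it, so n = 3.

3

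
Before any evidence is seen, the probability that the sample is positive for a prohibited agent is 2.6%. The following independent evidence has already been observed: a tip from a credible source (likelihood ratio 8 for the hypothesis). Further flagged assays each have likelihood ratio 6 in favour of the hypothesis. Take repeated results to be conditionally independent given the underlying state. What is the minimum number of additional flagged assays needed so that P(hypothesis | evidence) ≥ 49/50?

Prior odds = 0.026/0.974 = 13/487.
Bayes factor of the evidence already in hand = 8.
Odds after that evidence = (13/487) × 8 = 104/487.
Target odds = 0.98/0.02 = 49.
Need 6ⁿ ≥ 49 ÷ (104/487) = 23863/104.
6³ = 216 falls short of 23863/104 but 6⁴ = 1296 reaches it, so n = 4.

4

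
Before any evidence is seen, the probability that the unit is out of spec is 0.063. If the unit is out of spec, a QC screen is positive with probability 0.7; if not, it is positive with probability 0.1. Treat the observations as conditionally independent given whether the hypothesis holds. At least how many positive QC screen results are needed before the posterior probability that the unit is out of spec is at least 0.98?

Prior odds = 0.063/0.937 = 63/937.
Likelihood ratio of a positive = 0.7/0.1 = 7.
Target odds: 0.98 ÷ 0.02 = 49.
Require 7ⁿ ≥ 49 ÷ (63/937) = 6559/9.
7³ = 343 falls short of 6559/9 but 7⁴ = 2401 reaches it, so n = 4.

4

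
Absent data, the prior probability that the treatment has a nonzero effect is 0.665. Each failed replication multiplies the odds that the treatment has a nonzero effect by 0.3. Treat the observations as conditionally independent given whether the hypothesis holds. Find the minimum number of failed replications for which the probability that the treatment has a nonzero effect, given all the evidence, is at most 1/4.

Prior odds: 0.665 ÷ 0.335 = 133/67.
Likelihood ratio per failed replication = 0.3.
Target odds: 0.25 ÷ 0.75 = 1/3.
Require 0.3ⁿ ≤ 1/3 ÷ (133/67) = 67/399.
0.3¹ = 0.3 is still above 67/399 but 0.3² = 0.09 is at or below it, so n = 2.

2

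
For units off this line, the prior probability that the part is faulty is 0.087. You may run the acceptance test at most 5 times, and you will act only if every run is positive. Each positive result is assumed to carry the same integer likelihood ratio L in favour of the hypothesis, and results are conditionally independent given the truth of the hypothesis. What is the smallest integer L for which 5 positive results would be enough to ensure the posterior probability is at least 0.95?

3

Prior odds = 0.087/0.913 = 87/913.
Target odds = 0.95/0.05 = 19.
Need L⁵ ≥ 19 ÷ (87/913) = 17347/87.
2⁵ = 32 < 17347/87 ≤ 243 = 3⁵, so L = 3.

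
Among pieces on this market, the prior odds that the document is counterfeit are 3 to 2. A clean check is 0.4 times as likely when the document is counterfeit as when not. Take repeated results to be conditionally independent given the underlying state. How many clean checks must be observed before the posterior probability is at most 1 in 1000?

8

Prior odds = 1.5.
Likelihood ratio per clean check = 0.4.
Target posterior odds = 0.001/0.999 = 1/999.
Need 1.5 × 0.4ⁿ ≤ 1/999, i.e. 0.4ⁿ ≤ 2/2997.
0.4⁷ = 128/78125 is still above 2/2997 but 0.4⁸ = 256/390625 is at or below it, so n = 8.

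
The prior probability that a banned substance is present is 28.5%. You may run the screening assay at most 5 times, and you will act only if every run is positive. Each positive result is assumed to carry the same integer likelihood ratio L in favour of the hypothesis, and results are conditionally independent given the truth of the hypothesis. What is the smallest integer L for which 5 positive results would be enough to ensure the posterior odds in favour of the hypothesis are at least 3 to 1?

2

Prior odds = 0.285/0.715 = 57/143.
Target odds = 3.
Need L⁵ ≥ 3 ÷ (57/143) = 143/19.
1⁵ = 1 < 143/19 ≤ 32 = 2⁵, so L = 2.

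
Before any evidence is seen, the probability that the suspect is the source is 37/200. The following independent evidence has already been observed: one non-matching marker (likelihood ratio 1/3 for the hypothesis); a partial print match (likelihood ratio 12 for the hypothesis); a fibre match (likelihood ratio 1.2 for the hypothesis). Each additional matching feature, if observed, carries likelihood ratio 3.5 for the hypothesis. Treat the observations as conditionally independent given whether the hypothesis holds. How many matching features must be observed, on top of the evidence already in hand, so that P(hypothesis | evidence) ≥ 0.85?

2

Prior odds = 0.185/0.815 = 37/163.
Combined Bayes factor of the evidence already in hand = (1/3) × 12 × 1.2 = 4.8.
Odds after that evidence = (37/163) × 4.8 = 888/815.
Target odds = 0.85/0.15 = 17/3.
Need 3.5ⁿ ≥ 17/3 ÷ (888/815) = 13855/2664.
3.5¹ = 3.5 falls short of 13855/2664 but 3.5² = 12.25 reaches it, so n = 2.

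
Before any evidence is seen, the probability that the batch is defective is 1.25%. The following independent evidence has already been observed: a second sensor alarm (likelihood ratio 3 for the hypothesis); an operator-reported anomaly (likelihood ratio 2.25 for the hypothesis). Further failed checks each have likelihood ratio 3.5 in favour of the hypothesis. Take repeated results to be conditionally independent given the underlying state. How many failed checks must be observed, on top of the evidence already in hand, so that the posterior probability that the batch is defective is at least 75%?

3

Prior odds = 0.0125/0.9875 = 1/79.
Combined Bayes factor of the evidence already in hand = 3 × 2.25 = 6.75.
Odds after that evidence = (1/79) × 6.75 = 27/316.
Target odds = 0.75/0.25 = 3.
Need 3.5ⁿ ≥ 3 ÷ (27/316) = 316/9.
3.5² = 12.25 falls short of 316/9 but 3.5³ = 42.875 reaches it, so n = 3.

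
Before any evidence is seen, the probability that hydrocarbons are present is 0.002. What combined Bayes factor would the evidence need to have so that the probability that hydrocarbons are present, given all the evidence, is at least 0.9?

Prior odds = 0.002/0.998 = 1/499.
Target odds = 0.9/0.1 = 9.
Required Bayes factor = 9 ÷ (1/499) = 4491.

4491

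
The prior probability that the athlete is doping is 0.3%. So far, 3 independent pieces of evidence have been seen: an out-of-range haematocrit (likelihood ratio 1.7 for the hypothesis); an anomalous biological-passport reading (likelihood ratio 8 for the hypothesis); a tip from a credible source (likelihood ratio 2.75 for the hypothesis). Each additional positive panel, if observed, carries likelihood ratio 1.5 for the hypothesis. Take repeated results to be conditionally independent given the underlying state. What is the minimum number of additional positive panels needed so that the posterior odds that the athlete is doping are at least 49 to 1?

Prior odds = 0.003/0.997 = 3/997.
Combined Bayes factor of the evidence already in hand = 1.7 × 8 × 2.75 = 37.4.
Odds after that evidence = (3/997) × 37.4 = 561/4985.
Target odds = 49.
Need 1.5ⁿ ≥ 49 ÷ (561/4985) = 244265/561.
1.5¹⁴ = 4782969/16384 falls short of 244265/561 but 1.5¹⁵ = 14348907/32768 reaches it, so n = 15.

15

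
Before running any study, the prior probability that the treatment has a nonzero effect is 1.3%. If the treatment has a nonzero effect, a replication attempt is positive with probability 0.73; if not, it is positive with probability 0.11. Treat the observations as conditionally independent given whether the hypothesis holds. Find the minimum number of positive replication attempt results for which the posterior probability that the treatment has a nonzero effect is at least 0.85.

Prior odds = 0.013/0.987 = 13/987.
Likelihood ratio of a positive = 0.73/0.11 = 73/11.
Target odds: 0.85 ÷ 0.15 = 17/3.
Need (13/987) × (73/11)ⁿ ≥ 17/3, i.e. (73/11)ⁿ ≥ 5593/13.
(73/11)³ = 389017/1331 falls short of 5593/13 but (73/11)⁴ = 28398241/14641 reaches it, so n = 4.

4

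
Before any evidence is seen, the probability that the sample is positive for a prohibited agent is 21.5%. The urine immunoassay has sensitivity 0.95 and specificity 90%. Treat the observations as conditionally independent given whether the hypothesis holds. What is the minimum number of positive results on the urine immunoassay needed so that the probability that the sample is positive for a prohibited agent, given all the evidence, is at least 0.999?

4

Prior odds: 0.215 ÷ 0.785 = 43/157.
False-positive rate = 1 − 0.9 = 0.1; likelihood ratio of a positive = 0.95/0.1 = 9.5.
Target odds: 0.999 ÷ 0.001 = 999.
Require 9.5ⁿ ≥ 999 ÷ (43/157) = 156843/43.
9.5³ = 857.375 falls short of 156843/43 but 9.5⁴ = 8145.0625 reaches it, so n = 4.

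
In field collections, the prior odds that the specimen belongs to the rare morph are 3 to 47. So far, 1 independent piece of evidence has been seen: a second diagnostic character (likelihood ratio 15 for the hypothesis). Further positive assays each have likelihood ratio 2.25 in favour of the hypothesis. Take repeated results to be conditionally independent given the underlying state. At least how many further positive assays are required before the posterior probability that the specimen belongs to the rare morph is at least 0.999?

9

Prior odds = 3/47.
Bayes factor of the evidence already in hand = 15.
Odds after that evidence = (3/47) × 15 = 45/47.
Target odds = 0.999/0.001 = 999.
Need 2.25ⁿ ≥ 999 ÷ (45/47) = 1043.4.
2.25⁸ = 43046721/65536 falls short of 1043.4 but 2.25⁹ = 387420489/262144 reaches it, so n = 9.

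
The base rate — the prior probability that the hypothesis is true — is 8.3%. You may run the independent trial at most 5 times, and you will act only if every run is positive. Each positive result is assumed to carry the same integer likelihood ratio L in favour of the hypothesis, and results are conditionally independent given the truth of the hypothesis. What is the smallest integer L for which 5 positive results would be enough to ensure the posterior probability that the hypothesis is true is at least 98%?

4

Prior odds = 0.083/0.917 = 83/917.
Target odds = 0.98/0.02 = 49.
Need L⁵ ≥ 49 ÷ (83/917) = 44933/83.
3⁵ = 243 < 44933/83 ≤ 1024 = 4⁵, so L = 4.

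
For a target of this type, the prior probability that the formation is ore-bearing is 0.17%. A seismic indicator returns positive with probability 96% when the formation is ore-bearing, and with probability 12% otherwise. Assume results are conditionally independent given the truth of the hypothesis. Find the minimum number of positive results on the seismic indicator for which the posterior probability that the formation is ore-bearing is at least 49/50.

Prior odds: 0.0017 ÷ 0.9983 = 17/9983.
Likelihood ratio of a positive result = 0.96/0.12 = 8.
Target posterior odds = 0.98/0.02 = 49.
Need (17/9983) × 8ⁿ ≥ 49, i.e. 8ⁿ ≥ 489167/17.
8⁴ = 4096 falls short of 489167/17 but 8⁵ = 32768 reaches it, so n = 5.

5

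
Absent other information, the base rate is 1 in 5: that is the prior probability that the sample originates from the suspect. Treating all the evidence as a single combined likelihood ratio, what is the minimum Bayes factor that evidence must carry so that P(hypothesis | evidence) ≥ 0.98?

Prior odds = 0.2/0.8 = 0.25.
Target odds = 0.98/0.02 = 49.
Required Bayes factor = 49 ÷ 0.25 = 196.

196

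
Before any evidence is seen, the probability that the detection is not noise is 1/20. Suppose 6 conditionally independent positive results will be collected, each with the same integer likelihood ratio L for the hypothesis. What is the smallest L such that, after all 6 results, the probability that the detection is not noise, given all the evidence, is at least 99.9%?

6

Prior odds = 0.05/0.95 = 1/19.
Target odds = 0.999/0.001 = 999.
Need L⁶ ≥ 999 ÷ (1/19) = 18981.
5⁶ = 15625 < 18981 ≤ 46656 = 6⁶, so L = 6.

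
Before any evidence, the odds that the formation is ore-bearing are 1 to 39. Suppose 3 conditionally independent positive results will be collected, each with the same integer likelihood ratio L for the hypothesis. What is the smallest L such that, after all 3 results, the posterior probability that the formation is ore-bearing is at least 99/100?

16

Prior odds = 1/39.
Target odds = 0.99/0.01 = 99.
Need L³ ≥ 99 ÷ (1/39) = 3861.
15³ = 3375 < 3861 ≤ 4096 = 16³, so L = 16.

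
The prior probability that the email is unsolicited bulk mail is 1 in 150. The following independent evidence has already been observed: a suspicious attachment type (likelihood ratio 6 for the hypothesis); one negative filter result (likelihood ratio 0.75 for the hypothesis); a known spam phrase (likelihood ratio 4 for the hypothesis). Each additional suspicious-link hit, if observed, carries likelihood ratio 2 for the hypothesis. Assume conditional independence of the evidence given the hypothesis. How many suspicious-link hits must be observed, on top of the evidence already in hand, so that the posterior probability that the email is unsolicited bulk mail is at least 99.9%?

14

Prior odds = (1/150)/(149/150) = 1/149.
Combined Bayes factor of the evidence already in hand = 6 × 0.75 × 4 = 18.
Odds after that evidence = (1/149) × 18 = 18/149.
Target odds = 0.999/0.001 = 999.
Need 2ⁿ ≥ 999 ÷ (18/149) = 8269.5.
2¹³ = 8192 falls short of 8269.5 but 2¹⁴ = 16384 reaches it, so n = 14.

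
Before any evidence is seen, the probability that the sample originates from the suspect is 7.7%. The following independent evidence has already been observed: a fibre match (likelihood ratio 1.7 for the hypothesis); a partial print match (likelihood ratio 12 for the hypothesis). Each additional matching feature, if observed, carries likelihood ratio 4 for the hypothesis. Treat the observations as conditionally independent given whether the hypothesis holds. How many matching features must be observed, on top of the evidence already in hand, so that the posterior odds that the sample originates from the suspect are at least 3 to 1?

Prior odds = 0.077/0.923 = 77/923.
Combined Bayes factor of the evidence already in hand = 1.7 × 12 = 20.4.
Odds after that evidence = (77/923) × 20.4 = 7854/4615.
Target odds = 3.
Need 4ⁿ ≥ 3 ÷ (7854/4615) = 4615/2618.
4¹ = 4, which meets the required 4615/2618; so n = 1.

1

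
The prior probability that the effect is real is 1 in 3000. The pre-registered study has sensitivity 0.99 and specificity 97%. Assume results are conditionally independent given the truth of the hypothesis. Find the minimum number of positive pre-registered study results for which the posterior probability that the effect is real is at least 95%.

Prior odds: (1/3000) ÷ (2999/3000) = 1/2999.
False-positive rate = 1 − 0.97 = 0.03; likelihood ratio of a positive = 0.99/0.03 = 33.
Target odds: 0.95 ÷ 0.05 = 19.
Need (1/2999) × 33ⁿ ≥ 19, i.e. 33ⁿ ≥ 56981.
33³ = 35937 falls short of 56981 but 33⁴ = 1185921 reaches it, so n = 4.

4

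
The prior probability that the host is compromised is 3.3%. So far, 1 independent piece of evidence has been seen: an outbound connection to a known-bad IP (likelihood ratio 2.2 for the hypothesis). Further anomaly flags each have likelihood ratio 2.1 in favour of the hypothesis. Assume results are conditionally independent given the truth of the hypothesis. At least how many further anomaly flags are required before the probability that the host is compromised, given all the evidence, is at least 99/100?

10

Prior odds = 0.033/0.967 = 33/967.
Bayes factor of the evidence already in hand = 2.2.
Odds after that evidence = (33/967) × 2.2 = 363/4835.
Target odds = 0.99/0.01 = 99.
Need 2.1ⁿ ≥ 99 ÷ (363/4835) = 14505/11.
2.1⁹ ≈794.28 falls short of 14505/11 but 2.1¹⁰ ≈1667.99 reaches it, so n = 10.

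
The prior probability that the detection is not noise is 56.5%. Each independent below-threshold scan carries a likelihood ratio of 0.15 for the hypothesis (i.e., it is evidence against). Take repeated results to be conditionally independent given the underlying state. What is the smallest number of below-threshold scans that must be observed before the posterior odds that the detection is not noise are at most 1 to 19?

Prior odds = 0.565/0.435 = 113/87.
Likelihood ratio per below-threshold scan = 0.15.
Target odds = 1/19.
Need (113/87) × 0.15ⁿ ≤ 1/19, i.e. 0.15ⁿ ≤ 87/2147.
0.15¹ = 0.15 is still above 87/2147 but 0.15² = 0.0225 is at or below it, so n = 2.

2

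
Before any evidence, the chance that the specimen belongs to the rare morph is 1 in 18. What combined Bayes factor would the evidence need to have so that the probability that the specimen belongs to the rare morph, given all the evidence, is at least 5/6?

Prior odds = (1/18)/(17/18) = 1/17.
Target odds = (5/6)/(1/6) = 5.
Required Bayes factor = 5 ÷ (1/17) = 85.

85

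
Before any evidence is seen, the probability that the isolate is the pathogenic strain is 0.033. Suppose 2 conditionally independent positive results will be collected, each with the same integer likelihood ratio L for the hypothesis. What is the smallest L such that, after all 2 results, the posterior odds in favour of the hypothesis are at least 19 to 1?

24

Prior odds = 0.033/0.967 = 33/967.
Target odds = 19.
Need L² ≥ 19 ÷ (33/967) = 18373/33.
23² = 529 < 18373/33 ≤ 576 = 24², so L = 24.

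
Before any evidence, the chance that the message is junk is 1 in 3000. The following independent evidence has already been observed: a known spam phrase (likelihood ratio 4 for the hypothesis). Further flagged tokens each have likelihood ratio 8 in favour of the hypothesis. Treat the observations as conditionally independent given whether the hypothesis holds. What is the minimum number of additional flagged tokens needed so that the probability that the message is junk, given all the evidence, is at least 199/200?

6

Prior odds = (1/3000)/(2999/3000) = 1/2999.
Bayes factor of the evidence already in hand = 4.
Odds after that evidence = (1/2999) × 4 = 4/2999.
Target odds = 0.995/0.005 = 199.
Need 8ⁿ ≥ 199 ÷ (4/2999) = 149200.25.
8⁵ = 32768 falls short of 149200.25 but 8⁶ = 262144 reaches it, so n = 6.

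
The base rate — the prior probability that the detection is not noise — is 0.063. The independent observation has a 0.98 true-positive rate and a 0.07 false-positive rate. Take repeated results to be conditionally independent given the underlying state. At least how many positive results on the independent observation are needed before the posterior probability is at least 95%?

3

Prior odds: 0.063 ÷ 0.937 = 63/937.
Likelihood ratio of a positive result = 0.98/0.07 = 14.
Target odds: 0.95 ÷ 0.05 = 19.
Need (63/937) × 14ⁿ ≥ 19, i.e. 14ⁿ ≥ 17803/63.
14² = 196 falls short of 17803/63 but 14³ = 2744 reaches it, so n = 3.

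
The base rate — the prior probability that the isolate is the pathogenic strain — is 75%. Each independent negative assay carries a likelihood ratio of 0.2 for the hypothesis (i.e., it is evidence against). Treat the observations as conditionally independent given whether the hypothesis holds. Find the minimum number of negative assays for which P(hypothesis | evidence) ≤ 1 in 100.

4

Prior odds = 0.75/0.25 = 3.
Likelihood ratio per negative assay = 0.2.
Target posterior odds = 0.01/0.99 = 1/99.
Need 3 × 0.2ⁿ ≤ 1/99, i.e. 0.2ⁿ ≤ 1/297.
0.2³ = 0.008 is still above 1/297 but 0.2⁴ = 0.0016 is at or below it, so n = 4.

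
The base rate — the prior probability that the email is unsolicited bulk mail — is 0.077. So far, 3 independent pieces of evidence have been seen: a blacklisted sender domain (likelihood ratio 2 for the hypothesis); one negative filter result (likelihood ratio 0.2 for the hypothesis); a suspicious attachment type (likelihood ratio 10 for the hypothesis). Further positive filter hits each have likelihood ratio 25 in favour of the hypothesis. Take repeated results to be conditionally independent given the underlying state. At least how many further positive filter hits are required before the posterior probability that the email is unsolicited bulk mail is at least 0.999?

Prior odds = 0.077/0.923 = 77/923.
Combined Bayes factor of the evidence already in hand = 2 × 0.2 × 10 = 4.
Odds after that evidence = (77/923) × 4 = 308/923.
Target odds = 0.999/0.001 = 999.
Need 25ⁿ ≥ 999 ÷ (308/923) = 922077/308.
25² = 625 falls short of 922077/308 but 25³ = 15625 reaches it, so n = 3.

3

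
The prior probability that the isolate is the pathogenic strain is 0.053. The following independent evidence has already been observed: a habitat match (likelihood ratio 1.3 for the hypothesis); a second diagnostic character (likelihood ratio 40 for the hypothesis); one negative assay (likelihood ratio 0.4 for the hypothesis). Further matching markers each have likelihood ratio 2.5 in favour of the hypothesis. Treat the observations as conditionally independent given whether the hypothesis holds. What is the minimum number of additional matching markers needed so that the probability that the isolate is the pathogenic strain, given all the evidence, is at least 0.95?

4

Prior odds = 0.053/0.947 = 53/947.
Combined Bayes factor of the evidence already in hand = 1.3 × 40 × 0.4 = 20.8.
Odds after that evidence = (53/947) × 20.8 = 5512/4735.
Target odds = 0.95/0.05 = 19.
Need 2.5ⁿ ≥ 19 ÷ (5512/4735) = 89965/5512.
2.5³ = 15.625 falls short of 89965/5512 but 2.5⁴ = 39.0625 reaches it, so n = 4.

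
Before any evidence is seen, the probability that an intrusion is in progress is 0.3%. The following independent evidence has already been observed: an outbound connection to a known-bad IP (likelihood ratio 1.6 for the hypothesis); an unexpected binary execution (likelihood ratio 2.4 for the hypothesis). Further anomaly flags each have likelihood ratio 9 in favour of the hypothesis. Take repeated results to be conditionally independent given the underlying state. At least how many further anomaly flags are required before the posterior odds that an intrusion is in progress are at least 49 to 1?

4

Prior odds = 0.003/0.997 = 3/997.
Combined Bayes factor of the evidence already in hand = 1.6 × 2.4 = 3.84.
Odds after that evidence = (3/997) × 3.84 = 288/24925.
Target odds = 49.
Need 9ⁿ ≥ 49 ÷ (288/24925) = 1221325/288.
9³ = 729 falls short of 1221325/288 but 9⁴ = 6561 reaches it, so n = 4.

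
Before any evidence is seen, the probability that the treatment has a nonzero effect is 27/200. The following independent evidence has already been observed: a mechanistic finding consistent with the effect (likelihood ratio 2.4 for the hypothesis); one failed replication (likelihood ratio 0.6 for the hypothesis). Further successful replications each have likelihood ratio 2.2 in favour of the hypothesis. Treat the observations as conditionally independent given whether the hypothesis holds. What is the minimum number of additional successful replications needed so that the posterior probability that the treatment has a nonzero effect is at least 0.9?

Prior odds = 0.135/0.865 = 27/173.
Combined Bayes factor of the evidence already in hand = 2.4 × 0.6 = 1.44.
Odds after that evidence = (27/173) × 1.44 = 972/4325.
Target odds = 0.9/0.1 = 9.
Need 2.2ⁿ ≥ 9 ÷ (972/4325) = 4325/108.
2.2⁴ = 23.4256 falls short of 4325/108 but 2.2⁵ = 51.53632 reaches it, so n = 5.

5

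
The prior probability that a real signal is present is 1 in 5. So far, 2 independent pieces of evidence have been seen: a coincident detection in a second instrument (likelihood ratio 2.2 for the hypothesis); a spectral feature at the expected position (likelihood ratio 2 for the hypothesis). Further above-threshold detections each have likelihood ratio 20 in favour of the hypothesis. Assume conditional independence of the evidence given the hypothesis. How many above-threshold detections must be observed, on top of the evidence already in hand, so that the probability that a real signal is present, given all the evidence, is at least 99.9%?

Prior odds = 0.2/0.8 = 0.25.
Combined Bayes factor of the evidence already in hand = 2.2 × 2 = 4.4.
Odds after that evidence = 0.25 × 4.4 = 1.1.
Target odds = 0.999/0.001 = 999.
Need 20ⁿ ≥ 999 ÷ 1.1 = 9990/11.
20² = 400 falls short of 9990/11 but 20³ = 8000 reaches it, so n = 3.

3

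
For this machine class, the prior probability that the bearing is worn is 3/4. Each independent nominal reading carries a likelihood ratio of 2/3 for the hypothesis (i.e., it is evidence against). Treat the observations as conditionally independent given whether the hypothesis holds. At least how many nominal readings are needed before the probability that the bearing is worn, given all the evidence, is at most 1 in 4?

6

Prior odds: 0.75 ÷ 0.25 = 3.
Likelihood ratio per nominal reading = 2/3.
Target odds: 0.25 ÷ 0.75 = 1/3.
Need 3 × (2/3)ⁿ ≤ 1/3, i.e. (2/3)ⁿ ≤ 1/9.
(2/3)⁵ = 32/243 is still above 1/9 but (2/3)⁶ = 64/729 is at or below it, so n = 6.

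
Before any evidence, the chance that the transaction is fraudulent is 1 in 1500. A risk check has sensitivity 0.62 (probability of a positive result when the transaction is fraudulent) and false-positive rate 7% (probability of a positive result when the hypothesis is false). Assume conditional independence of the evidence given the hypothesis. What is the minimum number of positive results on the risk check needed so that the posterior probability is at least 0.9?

5

Prior odds: (1/1500) ÷ (1499/1500) = 1/1499.
Likelihood ratio of a positive result = 0.62/0.07 = 62/7.
Target odds: 0.9 ÷ 0.1 = 9.
Need (1/1499) × (62/7)ⁿ ≥ 9, i.e. (62/7)ⁿ ≥ 13491.
(62/7)⁴ = 14776336/2401 falls short of 13491 but (62/7)⁵ = 916132832/16807 reaches it, so n = 5.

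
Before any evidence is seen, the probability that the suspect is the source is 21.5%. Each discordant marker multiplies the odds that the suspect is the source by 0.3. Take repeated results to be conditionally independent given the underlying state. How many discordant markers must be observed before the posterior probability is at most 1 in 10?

Prior odds = 0.215/0.785 = 43/157.
Likelihood ratio per discordant marker = 0.3.
Target odds: 0.1 ÷ 0.9 = 1/9.
Need (43/157) × 0.3ⁿ ≤ 1/9, i.e. 0.3ⁿ ≤ 157/387.
0.3¹ = 0.3, which is already at or below the required 157/387; so n = 1.

1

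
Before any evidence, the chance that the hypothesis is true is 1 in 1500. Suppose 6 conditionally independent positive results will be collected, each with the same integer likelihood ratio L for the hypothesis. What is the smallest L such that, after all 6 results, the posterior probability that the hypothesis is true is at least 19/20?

Prior odds = (1/1500)/(1499/1500) = 1/1499.
Target odds = 0.95/0.05 = 19.
Need L⁶ ≥ 19 ÷ (1/1499) = 28481.
5⁶ = 15625 < 28481 ≤ 46656 = 6⁶, so L = 6.

6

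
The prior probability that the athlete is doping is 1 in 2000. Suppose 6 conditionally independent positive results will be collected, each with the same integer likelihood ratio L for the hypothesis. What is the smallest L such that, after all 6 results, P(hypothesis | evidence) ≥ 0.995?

Prior odds = 0.0005/0.9995 = 1/1999.
Target odds = 0.995/0.005 = 199.
Need L⁶ ≥ 199 ÷ (1/1999) = 397801.
8⁶ = 262144 < 397801 ≤ 531441 = 9⁶, so L = 9.

9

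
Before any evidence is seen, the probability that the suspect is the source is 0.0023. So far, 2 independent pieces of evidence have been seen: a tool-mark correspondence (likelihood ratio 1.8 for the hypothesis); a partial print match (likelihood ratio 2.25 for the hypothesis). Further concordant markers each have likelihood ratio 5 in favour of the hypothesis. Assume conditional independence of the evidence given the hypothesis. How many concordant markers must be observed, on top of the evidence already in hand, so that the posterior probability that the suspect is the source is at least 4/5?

Prior odds = 0.0023/0.9977 = 23/9977.
Combined Bayes factor of the evidence already in hand = 1.8 × 2.25 = 4.05.
Odds after that evidence = (23/9977) × 4.05 = 1863/199540.
Target odds = 0.8/0.2 = 4.
Need 5ⁿ ≥ 4 ÷ (1863/199540) = 798160/1863.
5³ = 125 falls short of 798160/1863 but 5⁴ = 625 reaches it, so n = 4.

4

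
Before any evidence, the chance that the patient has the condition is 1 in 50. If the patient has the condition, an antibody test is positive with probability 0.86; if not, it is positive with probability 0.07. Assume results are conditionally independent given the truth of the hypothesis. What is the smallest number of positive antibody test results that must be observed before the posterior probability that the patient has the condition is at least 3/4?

Prior odds = 0.02/0.98 = 1/49.
Likelihood ratio of a positive = 0.86/0.07 = 86/7.
Target posterior odds = 0.75/0.25 = 3.
Require (86/7)ⁿ ≥ 3 ÷ (1/49) = 147.
(86/7)¹ = 86/7 falls short of 147 but (86/7)² = 7396/49 reaches it, so n = 2.

2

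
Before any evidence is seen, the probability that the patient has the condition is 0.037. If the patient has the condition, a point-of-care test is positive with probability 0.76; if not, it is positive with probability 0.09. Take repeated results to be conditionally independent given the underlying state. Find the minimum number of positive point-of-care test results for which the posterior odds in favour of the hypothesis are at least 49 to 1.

Prior odds = 0.037/0.963 = 37/963.
Likelihood ratio of a positive = 0.76/0.09 = 76/9.
Target odds = 49.
Require (76/9)ⁿ ≥ 49 ÷ (37/963) = 47187/37.
(76/9)³ = 438976/729 falls short of 47187/37 but (76/9)⁴ = 33362176/6561 reaches it, so n = 4.

4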